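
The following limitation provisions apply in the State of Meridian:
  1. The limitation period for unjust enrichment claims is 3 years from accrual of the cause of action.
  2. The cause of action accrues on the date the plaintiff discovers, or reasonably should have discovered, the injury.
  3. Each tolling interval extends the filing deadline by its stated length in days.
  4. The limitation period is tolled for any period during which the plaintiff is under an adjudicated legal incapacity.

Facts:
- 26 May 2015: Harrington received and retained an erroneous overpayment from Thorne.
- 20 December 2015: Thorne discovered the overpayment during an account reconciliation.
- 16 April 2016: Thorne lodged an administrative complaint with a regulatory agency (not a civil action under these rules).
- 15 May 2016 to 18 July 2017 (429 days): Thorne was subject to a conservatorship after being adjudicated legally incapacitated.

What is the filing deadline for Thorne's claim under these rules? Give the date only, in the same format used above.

Accrual is tied to discovery, so the period began on 20 December 2015 rather than on 26 May 2015 when the act occurred.
Adding the 3 years base period to 20 December 2015 gives a deadline of 20 December 2018, before any tolling.
The period was tolled for 429 days by the plaintiff's legal incapacity (15 May 2016 to 18 July 2017), pushing the deadline to 22 February 2020.
Nothing else in the chronology tolls or restarts the period.

22 February 2020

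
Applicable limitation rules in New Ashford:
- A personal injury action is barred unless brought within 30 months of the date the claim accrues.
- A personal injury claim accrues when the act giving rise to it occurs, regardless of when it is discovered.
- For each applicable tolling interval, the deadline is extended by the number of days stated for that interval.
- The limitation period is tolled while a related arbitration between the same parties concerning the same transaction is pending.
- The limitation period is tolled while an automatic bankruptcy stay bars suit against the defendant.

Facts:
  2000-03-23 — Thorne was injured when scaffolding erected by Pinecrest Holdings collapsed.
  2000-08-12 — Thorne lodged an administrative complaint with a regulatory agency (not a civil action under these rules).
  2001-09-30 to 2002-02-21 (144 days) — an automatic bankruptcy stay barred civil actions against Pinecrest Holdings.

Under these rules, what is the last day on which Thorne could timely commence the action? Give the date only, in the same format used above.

2003-02-14

The claim accrued on 2000-03-23, the date of the act.
Adding the 30 months base period to 2000-03-23 gives a deadline of 2002-09-23, before any tolling.
The period was tolled for 144 days by the automatic bankruptcy stay (2001-09-30 to 2002-02-21), pushing the deadline to 2003-02-14.
None of the other events listed affects the running of the period under the stated rules.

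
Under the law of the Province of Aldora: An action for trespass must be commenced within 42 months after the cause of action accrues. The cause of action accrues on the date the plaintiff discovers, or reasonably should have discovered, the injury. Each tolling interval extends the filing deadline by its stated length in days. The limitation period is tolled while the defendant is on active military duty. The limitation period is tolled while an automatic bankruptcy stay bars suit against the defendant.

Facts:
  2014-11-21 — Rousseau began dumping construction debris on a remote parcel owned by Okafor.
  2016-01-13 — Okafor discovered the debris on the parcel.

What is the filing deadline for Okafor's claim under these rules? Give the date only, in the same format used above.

2019-07-13

Under the discovery rule, the claim accrued on 2016-01-13, when Okafor discovered the injury — not on the 2014-11-21 date of the underlying act.
The untolled deadline — 42 months after 2016-01-13 — is 2019-07-13.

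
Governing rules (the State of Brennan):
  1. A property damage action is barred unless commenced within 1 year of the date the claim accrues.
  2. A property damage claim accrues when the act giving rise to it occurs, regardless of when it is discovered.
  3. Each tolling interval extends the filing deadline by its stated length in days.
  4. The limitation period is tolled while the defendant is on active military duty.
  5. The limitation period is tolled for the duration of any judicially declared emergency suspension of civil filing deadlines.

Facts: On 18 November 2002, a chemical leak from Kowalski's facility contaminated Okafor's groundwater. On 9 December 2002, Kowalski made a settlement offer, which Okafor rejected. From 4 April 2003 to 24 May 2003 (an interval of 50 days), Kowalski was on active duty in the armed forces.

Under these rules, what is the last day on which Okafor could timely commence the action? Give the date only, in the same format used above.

The limitation period began to run on 18 November 2002.
1 year from 18 November 2002 is 18 November 2003.
The period was tolled for 50 days by the defendant's active military service (4 April 2003 to 24 May 2003), pushing the deadline to 7 January 2004.
Nothing else in the chronology tolls or restarts the period.

7 January 2004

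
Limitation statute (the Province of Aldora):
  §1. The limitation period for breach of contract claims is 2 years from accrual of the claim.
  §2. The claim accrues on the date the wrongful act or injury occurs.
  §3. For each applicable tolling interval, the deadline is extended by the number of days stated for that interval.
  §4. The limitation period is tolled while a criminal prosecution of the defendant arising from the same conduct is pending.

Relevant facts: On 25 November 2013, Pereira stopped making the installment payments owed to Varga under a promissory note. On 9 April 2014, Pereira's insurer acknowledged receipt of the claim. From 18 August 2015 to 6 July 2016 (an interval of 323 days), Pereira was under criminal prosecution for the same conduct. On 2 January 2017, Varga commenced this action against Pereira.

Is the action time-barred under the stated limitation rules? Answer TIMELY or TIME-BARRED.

The claim accrued on 25 November 2013, the date of the act.
The untolled deadline — 2 years after 25 November 2013 — is 25 November 2015.
Because the pending criminal prosecution ran from 18 August 2015 to 6 July 2016, the deadline is extended by 323 days to 13 October 2016.
The other events in the timeline have no effect on the limitation period under the stated rules.
Filing on 2 January 2017 missed the 13 October 2016 deadline — the action is time-barred.

TIME-BARRED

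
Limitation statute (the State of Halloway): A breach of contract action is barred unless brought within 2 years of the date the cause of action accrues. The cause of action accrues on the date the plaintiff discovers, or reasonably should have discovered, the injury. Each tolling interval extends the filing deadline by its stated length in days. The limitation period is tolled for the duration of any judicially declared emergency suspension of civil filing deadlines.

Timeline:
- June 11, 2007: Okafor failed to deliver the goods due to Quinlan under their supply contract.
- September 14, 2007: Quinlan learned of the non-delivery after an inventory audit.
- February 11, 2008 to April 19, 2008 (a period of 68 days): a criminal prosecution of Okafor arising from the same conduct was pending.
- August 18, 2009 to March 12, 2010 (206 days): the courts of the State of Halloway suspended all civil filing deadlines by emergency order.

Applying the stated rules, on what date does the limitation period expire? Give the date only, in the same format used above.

Accrual is tied to discovery, so the period began on September 14, 2007 rather than on June 11, 2007 when the act occurred.
2 years from September 14, 2007 is September 14, 2009.
The period was tolled for 206 days by the emergency suspension of filing deadlines (August 18, 2009 to March 12, 2010), pushing the deadline to April 8, 2010.
Although a criminal prosecution ran from February 11, 2008 to April 19, 2008, the stated rules do not make that a tolling event, so it is disregarded.

April 8, 2010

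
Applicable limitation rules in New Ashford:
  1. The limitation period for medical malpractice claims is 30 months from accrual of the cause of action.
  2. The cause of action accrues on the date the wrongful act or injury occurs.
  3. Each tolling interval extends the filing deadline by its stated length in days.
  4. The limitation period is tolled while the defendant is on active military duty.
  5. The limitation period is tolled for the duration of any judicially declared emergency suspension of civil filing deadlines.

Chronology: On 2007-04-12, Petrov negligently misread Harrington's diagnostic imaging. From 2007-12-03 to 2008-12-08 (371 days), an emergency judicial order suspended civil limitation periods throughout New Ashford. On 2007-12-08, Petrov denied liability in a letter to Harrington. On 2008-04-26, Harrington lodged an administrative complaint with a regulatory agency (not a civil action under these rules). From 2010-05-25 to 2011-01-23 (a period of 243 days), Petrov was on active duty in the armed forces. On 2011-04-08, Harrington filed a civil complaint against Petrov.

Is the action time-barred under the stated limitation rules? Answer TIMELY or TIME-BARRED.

The limitation period began to run on 2007-04-12.
Adding the 30 months base period to 2007-04-12 gives a deadline of 2009-10-12, before any tolling.
The period was tolled for 371 days by the emergency suspension of filing deadlines (2007-12-03 to 2008-12-08), pushing the deadline to 2010-10-18.
The period was tolled for 243 days by the defendant's active military service (2010-05-25 to 2011-01-23), pushing the deadline to 2011-06-18.
Nothing else in the chronology tolls or restarts the period.
The 2011-04-08 filing precedes the 2011-06-18 deadline; the claim is timely.

TIMELY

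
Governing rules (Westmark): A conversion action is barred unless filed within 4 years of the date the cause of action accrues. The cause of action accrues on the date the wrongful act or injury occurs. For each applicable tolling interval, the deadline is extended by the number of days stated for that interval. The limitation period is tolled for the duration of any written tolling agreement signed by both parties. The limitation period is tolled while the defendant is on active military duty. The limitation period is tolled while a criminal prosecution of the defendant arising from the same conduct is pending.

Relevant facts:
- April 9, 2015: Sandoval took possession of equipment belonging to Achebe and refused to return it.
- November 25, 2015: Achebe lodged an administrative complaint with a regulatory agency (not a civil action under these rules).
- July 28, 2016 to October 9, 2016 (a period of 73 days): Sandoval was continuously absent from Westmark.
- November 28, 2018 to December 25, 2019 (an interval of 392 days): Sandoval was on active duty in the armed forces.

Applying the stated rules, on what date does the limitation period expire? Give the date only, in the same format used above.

May 5, 2020

The limitation period began to run on April 9, 2015.
The untolled deadline — 4 years after April 9, 2015 — is April 9, 2019.
Because the defendant's active military service ran from November 28, 2018 to December 25, 2019, the deadline is extended by 392 days to May 5, 2020.
Although the defendant's absence ran from July 28, 2016 to October 9, 2016, the stated rules do not make that a tolling event, so it is disregarded.
None of the other events listed affects the running of the period under the stated rules.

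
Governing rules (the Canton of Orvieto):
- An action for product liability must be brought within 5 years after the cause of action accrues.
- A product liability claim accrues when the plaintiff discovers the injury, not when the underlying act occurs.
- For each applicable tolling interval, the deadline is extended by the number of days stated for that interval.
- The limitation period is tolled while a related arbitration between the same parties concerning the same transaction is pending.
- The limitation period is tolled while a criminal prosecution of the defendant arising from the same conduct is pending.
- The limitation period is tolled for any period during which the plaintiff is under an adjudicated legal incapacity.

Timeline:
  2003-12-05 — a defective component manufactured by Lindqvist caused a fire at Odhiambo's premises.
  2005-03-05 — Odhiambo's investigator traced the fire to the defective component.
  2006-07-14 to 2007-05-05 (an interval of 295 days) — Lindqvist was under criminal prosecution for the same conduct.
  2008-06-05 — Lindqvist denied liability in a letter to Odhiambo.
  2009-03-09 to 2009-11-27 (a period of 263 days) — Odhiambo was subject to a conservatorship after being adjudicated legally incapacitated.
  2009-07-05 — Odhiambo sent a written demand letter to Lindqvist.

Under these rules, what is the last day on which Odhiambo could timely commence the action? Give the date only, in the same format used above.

Accrual is tied to discovery, so the period began on 2005-03-05 rather than on 2003-12-05 when the act occurred.
5 years from 2005-03-05 is 2010-03-05.
The pending criminal prosecution from 2006-07-14 to 2007-05-05 tolled the period for 295 days, extending the deadline to 2010-12-25.
The plaintiff's legal incapacity from 2009-03-09 to 2009-11-27 tolled the period for 263 days, extending the deadline to 2011-09-14.
None of the other events listed affects the running of the period under the stated rules.

2011-09-14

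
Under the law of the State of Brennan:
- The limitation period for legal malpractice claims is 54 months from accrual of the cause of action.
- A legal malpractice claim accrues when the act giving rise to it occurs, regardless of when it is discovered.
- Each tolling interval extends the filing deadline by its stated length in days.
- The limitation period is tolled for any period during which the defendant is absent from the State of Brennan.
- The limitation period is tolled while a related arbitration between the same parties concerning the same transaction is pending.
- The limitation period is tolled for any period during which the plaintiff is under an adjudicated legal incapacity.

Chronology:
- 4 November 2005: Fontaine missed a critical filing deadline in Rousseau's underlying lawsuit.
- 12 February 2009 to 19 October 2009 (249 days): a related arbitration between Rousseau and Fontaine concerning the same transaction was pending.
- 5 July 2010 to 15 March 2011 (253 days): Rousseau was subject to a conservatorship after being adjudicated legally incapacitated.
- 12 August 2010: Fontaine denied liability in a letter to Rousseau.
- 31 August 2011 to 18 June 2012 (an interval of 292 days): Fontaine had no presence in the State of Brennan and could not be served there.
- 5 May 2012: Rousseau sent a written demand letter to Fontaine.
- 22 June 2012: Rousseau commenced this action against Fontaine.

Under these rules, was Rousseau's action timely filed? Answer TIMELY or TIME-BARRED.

The limitation period began to run on 4 November 2005.
54 months from 4 November 2005 is 4 May 2010.
The pending related arbitration from 12 February 2009 to 19 October 2009 tolled the period for 249 days, extending the deadline to 8 January 2011.
The plaintiff's legal incapacity from 5 July 2010 to 15 March 2011 tolled the period for 253 days, extending the deadline to 18 September 2011.
The defendant's absence from the jurisdiction from 31 August 2011 to 18 June 2012 tolled the period for 292 days, extending the deadline to 6 July 2012.
The other events in the timeline have no effect on the limitation period under the stated rules.
The 22 June 2012 filing precedes the 6 July 2012 deadline; the claim is timely.

TIMELY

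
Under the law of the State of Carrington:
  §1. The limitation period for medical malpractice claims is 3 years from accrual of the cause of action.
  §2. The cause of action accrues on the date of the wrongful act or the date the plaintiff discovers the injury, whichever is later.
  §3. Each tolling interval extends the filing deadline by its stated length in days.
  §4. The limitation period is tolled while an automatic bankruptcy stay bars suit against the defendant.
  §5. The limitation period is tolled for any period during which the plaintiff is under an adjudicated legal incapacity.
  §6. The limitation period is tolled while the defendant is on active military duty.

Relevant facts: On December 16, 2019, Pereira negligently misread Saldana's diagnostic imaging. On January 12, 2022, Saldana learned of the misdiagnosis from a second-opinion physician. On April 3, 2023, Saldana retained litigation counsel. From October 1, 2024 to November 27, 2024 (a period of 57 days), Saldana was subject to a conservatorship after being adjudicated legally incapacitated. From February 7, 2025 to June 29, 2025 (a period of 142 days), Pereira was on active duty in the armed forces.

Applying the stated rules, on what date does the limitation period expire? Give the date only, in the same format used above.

July 30, 2025

Taking the later of the act (December 16, 2019) and discovery (January 12, 2022), the claim accrued on January 12, 2022.
The untolled deadline — 3 years after January 12, 2022 — is January 12, 2025.
The plaintiff's legal incapacity from October 1, 2024 to November 27, 2024 tolled the period for 57 days, extending the deadline to March 10, 2025.
The period was tolled for 142 days by the defendant's active military service (February 7, 2025 to June 29, 2025), pushing the deadline to July 30, 2025.
Nothing else in the chronology tolls or restarts the period.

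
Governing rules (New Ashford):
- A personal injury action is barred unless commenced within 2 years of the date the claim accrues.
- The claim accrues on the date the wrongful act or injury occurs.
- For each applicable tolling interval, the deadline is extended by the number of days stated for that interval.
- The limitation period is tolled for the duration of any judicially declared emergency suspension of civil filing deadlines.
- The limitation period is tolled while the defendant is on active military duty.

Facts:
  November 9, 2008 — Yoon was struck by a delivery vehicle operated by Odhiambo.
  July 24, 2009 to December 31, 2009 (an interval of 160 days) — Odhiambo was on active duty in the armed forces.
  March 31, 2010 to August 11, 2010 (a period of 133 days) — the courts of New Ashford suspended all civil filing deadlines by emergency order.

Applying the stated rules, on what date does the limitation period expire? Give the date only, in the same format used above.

August 29, 2011

The limitation period began to run on November 9, 2008.
2 years from November 9, 2008 is November 9, 2010.
Because the defendant's active military service ran from July 24, 2009 to December 31, 2009, the deadline is extended by 160 days to April 18, 2011.
The period was tolled for 133 days by the emergency suspension of filing deadlines (March 31, 2010 to August 11, 2010), pushing the deadline to August 29, 2011.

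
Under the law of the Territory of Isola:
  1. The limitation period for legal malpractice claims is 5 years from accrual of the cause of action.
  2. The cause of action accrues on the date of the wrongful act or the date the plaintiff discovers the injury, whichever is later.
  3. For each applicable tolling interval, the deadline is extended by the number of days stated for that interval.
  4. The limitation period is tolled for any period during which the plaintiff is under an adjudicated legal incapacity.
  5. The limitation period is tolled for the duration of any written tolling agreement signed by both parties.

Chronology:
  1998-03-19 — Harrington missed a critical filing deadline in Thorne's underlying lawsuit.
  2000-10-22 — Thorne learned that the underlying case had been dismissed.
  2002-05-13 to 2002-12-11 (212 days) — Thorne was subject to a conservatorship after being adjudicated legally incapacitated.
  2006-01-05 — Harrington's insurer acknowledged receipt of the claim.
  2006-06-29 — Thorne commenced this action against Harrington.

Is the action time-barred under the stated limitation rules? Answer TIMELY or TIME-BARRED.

Taking the later of the act (1998-03-19) and discovery (2000-10-22), the claim accrued on 2000-10-22.
The untolled deadline — 5 years after 2000-10-22 — is 2005-10-22.
Because the plaintiff's legal incapacity ran from 2002-05-13 to 2002-12-11, the deadline is extended by 212 days to 2006-05-22.
None of the other events listed affects the running of the period under the stated rules.
The 2006-06-29 filing falls after the 2006-05-22 deadline; the claim is time-barred.

TIME-BARRED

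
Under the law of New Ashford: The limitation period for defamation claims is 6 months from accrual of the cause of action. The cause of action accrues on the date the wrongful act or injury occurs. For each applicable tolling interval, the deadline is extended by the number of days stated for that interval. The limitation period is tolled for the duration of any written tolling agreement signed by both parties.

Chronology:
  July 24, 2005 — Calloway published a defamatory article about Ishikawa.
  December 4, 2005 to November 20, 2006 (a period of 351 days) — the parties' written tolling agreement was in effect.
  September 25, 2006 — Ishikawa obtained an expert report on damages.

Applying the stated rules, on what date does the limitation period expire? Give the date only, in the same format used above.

The claim accrued on July 24, 2005, when the wrongful act occurred.
The untolled deadline — 6 months after July 24, 2005 — is January 24, 2006.
Because the written tolling agreement ran from December 4, 2005 to November 20, 2006, the deadline is extended by 351 days to January 10, 2007.
Nothing else in the chronology tolls or restarts the period.

January 10, 2007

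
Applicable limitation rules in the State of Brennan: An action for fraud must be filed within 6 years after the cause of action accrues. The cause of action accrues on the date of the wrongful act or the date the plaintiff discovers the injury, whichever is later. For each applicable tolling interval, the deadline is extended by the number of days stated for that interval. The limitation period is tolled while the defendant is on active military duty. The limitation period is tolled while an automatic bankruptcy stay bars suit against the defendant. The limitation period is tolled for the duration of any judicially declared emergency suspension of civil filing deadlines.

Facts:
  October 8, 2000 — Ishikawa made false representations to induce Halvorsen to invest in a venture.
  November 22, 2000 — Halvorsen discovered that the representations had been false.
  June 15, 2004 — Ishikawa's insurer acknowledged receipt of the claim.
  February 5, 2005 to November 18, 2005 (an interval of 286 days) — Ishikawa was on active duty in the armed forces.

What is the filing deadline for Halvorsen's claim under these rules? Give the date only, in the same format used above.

The claim accrued on November 22, 2000 — the later of the October 8, 2000 act and the November 22, 2000 discovery.
The untolled deadline — 6 years after November 22, 2000 — is November 22, 2006.
Because the defendant's active military service ran from February 5, 2005 to November 18, 2005, the deadline is extended by 286 days to September 4, 2007.
The other events in the timeline have no effect on the limitation period under the stated rules.

September 4, 2007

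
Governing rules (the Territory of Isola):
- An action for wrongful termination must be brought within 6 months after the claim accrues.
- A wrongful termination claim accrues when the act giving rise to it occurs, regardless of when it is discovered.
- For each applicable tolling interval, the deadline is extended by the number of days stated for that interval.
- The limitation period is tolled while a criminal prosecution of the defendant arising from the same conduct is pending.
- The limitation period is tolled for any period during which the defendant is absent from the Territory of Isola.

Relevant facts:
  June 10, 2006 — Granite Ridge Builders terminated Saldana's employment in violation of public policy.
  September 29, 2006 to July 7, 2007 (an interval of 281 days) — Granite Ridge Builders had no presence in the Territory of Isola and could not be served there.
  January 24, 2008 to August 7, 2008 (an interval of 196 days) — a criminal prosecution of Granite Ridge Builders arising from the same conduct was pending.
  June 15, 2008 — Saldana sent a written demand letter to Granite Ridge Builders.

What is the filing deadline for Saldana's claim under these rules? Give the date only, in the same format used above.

The claim accrued on June 10, 2006, when the wrongful act occurred.
Adding the 6 months base period to June 10, 2006 gives a deadline of December 10, 2006, before any tolling.
Because the defendant's absence from the jurisdiction ran from September 29, 2006 to July 7, 2007, the deadline is extended by 281 days to September 17, 2007.
The pending criminal prosecution from January 24, 2008 to August 7, 2008 began after the period had already run on September 17, 2007, so it has no tolling effect.
None of the other events listed affects the running of the period under the stated rules.

September 17, 2007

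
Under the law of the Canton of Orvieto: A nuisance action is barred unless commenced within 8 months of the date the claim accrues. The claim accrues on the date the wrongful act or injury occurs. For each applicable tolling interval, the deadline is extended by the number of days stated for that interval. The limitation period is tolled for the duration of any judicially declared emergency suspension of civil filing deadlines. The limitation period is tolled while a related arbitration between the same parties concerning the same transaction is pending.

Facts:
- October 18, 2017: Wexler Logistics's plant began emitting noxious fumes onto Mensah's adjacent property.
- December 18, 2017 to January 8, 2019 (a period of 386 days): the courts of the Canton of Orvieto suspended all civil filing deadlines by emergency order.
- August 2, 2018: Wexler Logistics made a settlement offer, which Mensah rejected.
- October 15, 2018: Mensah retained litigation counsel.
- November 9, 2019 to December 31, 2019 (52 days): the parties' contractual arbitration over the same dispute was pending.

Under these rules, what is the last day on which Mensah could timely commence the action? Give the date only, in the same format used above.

July 9, 2019

The claim accrued on October 18, 2017, the date of the act.
8 months from October 18, 2017 is June 18, 2018.
The emergency suspension of filing deadlines from December 18, 2017 to January 8, 2019 tolled the period for 386 days, extending the deadline to July 9, 2019.
By the time the pending related arbitration began on November 9, 2019, the limitation period had already expired on July 9, 2019; that interval cannot revive it.
Nothing else in the chronology tolls or restarts the period.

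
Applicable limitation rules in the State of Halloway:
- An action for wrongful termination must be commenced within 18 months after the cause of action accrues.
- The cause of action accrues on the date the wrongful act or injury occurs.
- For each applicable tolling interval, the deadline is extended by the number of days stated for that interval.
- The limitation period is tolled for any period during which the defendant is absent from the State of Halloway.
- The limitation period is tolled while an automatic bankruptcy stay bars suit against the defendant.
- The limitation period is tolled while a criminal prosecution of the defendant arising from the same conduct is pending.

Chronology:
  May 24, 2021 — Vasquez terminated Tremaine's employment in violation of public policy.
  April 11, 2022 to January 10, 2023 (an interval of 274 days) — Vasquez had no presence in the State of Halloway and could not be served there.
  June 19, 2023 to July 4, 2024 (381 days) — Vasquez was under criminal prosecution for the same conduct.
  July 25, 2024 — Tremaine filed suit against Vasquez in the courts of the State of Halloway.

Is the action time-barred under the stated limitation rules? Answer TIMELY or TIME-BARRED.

The cause of action accrued on May 24, 2021, the date of the act.
Adding the 18 months base period to May 24, 2021 gives a deadline of November 24, 2022, before any tolling.
The defendant's absence from the jurisdiction from April 11, 2022 to January 10, 2023 tolled the period for 274 days, extending the deadline to August 25, 2023.
The period was tolled for 381 days by the pending criminal prosecution (June 19, 2023 to July 4, 2024), pushing the deadline to September 9, 2024.
Tremaine filed on July 25, 2024, before the September 9, 2024 deadline, so the action is timely.

TIMELY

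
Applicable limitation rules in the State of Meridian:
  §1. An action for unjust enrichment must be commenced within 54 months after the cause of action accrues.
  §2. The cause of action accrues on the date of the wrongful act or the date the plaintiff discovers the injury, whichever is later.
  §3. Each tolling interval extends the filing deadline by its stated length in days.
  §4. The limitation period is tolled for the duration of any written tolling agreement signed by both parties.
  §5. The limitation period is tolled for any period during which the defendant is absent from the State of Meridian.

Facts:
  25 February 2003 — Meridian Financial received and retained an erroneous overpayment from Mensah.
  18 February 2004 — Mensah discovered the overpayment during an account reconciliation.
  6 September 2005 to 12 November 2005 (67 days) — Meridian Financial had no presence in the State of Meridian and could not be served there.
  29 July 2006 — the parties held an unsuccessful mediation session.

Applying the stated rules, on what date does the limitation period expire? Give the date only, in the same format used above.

Taking the later of the act (25 February 2003) and discovery (18 February 2004), the claim accrued on 18 February 2004.
Adding the 54 months base period to 18 February 2004 gives a deadline of 18 August 2008, before any tolling.
The defendant's absence from the jurisdiction from 6 September 2005 to 12 November 2005 tolled the period for 67 days, extending the deadline to 24 October 2008.
The other events in the timeline have no effect on the limitation period under the stated rules.

24 October 2008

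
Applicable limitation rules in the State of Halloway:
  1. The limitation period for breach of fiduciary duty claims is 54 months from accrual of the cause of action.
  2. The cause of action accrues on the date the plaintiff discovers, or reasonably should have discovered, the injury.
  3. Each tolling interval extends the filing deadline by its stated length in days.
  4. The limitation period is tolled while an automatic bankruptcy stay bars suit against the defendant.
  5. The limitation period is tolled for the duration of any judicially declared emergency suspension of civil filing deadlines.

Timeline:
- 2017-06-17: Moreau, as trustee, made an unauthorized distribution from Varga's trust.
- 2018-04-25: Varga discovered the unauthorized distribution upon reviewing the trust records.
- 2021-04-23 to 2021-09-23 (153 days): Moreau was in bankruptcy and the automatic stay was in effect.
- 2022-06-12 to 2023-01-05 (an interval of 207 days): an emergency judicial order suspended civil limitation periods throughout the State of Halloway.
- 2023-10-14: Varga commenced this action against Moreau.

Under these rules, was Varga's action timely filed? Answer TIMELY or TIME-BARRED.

TIMELY

The claim did not accrue until Varga discovered the injury on 2018-04-25; the 2017-06-17 act date does not start the clock under the stated rule.
Adding the 54 months base period to 2018-04-25 gives a deadline of 2022-10-25, before any tolling.
The automatic bankruptcy stay from 2021-04-23 to 2021-09-23 tolled the period for 153 days, extending the deadline to 2023-03-27.
Because the emergency suspension of filing deadlines ran from 2022-06-12 to 2023-01-05, the deadline is extended by 207 days to 2023-10-20.
The 2023-10-14 filing precedes the 2023-10-20 deadline; the claim is timely.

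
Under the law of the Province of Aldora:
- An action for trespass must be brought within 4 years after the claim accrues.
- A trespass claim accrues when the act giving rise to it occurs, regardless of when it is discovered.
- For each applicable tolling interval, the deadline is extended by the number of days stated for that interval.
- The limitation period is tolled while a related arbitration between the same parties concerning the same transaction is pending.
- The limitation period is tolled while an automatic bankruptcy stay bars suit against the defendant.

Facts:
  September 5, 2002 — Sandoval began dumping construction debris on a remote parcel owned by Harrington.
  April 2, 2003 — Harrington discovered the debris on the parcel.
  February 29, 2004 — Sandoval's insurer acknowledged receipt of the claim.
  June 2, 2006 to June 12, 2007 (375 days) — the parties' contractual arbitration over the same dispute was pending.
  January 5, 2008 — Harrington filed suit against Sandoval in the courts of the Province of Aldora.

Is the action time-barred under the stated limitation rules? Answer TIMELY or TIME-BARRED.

The claim accrued on September 5, 2002, when the wrongful act occurred; under the stated occurrence rule the April 2, 2003 discovery does not delay accrual.
4 years from September 5, 2002 is September 5, 2006.
The pending related arbitration from June 2, 2006 to June 12, 2007 tolled the period for 375 days, extending the deadline to September 15, 2007.
The other events in the timeline have no effect on the limitation period under the stated rules.
Filing on January 5, 2008 missed the September 15, 2007 deadline — the action is time-barred.

TIME-BARRED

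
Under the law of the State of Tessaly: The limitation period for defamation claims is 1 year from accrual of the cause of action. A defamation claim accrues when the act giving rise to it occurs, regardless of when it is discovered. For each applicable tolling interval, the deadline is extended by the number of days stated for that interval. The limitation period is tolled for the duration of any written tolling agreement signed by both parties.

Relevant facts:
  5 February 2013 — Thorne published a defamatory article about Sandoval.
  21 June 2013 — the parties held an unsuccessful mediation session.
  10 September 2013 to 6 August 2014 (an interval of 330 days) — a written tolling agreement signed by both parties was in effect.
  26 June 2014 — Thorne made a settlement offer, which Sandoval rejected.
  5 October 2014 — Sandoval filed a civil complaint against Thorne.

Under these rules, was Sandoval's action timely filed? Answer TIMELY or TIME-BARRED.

TIMELY

The cause of action accrued on 5 February 2013, the date of the act.
The untolled deadline — 1 year after 5 February 2013 — is 5 February 2014.
The written tolling agreement from 10 September 2013 to 6 August 2014 tolled the period for 330 days, extending the deadline to 1 January 2015.
Nothing else in the chronology tolls or restarts the period.
Sandoval filed on 5 October 2014, before the 1 January 2015 deadline, so the action is timely.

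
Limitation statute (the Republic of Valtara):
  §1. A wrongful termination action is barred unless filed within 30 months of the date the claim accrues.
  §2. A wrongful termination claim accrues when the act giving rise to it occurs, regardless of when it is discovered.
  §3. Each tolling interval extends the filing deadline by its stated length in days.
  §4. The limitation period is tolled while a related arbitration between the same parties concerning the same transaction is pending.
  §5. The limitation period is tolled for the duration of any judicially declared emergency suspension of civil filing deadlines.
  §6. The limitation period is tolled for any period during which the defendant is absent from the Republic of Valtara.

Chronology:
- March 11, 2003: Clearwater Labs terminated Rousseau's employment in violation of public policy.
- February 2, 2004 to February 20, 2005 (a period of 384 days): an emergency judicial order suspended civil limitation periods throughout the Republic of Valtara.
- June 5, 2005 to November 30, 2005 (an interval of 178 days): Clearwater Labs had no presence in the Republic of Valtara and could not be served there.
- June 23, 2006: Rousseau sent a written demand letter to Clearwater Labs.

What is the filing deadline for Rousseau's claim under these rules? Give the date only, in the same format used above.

The limitation period began to run on March 11, 2003.
30 months from March 11, 2003 is September 11, 2005.
Because the emergency suspension of filing deadlines ran from February 2, 2004 to February 20, 2005, the deadline is extended by 384 days to September 30, 2006.
The defendant's absence from the jurisdiction from June 5, 2005 to November 30, 2005 tolled the period for 178 days, extending the deadline to March 27, 2007.
None of the other events listed affects the running of the period under the stated rules.

March 27, 2007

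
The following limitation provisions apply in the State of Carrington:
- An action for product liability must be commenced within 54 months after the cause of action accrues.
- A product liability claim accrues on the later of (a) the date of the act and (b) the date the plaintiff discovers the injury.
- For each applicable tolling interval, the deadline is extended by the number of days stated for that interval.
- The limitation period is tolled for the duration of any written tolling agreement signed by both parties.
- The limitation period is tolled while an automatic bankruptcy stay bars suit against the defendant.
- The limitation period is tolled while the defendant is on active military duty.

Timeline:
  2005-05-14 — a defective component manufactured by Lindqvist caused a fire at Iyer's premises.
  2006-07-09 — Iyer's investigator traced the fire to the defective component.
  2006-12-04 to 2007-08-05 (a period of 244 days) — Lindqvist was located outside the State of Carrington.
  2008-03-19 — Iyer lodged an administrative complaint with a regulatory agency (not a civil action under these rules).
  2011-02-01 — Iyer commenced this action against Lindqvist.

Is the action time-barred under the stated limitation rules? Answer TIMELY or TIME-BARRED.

TIME-BARRED

Because discovery on 2006-07-09 post-dates the 2005-05-14 act, accrual under the later-of rule falls on 2006-07-09.
Adding the 54 months base period to 2006-07-09 gives a deadline of 2011-01-09, before any tolling.
The defendant's absence from the jurisdiction from 2006-12-04 to 2007-08-05 does not toll the period, because no stated rule makes the defendant's absence a tolling event.
None of the other events listed affects the running of the period under the stated rules.
The 2011-02-01 filing falls after the 2011-01-09 deadline; the claim is time-barred.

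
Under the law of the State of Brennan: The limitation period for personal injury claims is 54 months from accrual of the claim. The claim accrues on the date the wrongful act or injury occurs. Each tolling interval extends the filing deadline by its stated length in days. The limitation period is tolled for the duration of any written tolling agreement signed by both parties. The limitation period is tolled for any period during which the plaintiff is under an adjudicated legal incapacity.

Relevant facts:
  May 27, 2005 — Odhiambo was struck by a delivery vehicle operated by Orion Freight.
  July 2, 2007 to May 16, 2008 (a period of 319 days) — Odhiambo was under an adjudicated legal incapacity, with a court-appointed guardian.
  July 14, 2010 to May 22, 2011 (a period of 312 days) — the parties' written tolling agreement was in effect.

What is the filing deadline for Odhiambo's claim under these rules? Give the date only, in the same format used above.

The claim accrued on May 27, 2005, the date of the act.
The untolled deadline — 54 months after May 27, 2005 — is November 27, 2009.
Because the plaintiff's legal incapacity ran from July 2, 2007 to May 16, 2008, the deadline is extended by 319 days to October 12, 2010.
The period was tolled for 312 days by the written tolling agreement (July 14, 2010 to May 22, 2011), pushing the deadline to August 20, 2011.

August 20, 2011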